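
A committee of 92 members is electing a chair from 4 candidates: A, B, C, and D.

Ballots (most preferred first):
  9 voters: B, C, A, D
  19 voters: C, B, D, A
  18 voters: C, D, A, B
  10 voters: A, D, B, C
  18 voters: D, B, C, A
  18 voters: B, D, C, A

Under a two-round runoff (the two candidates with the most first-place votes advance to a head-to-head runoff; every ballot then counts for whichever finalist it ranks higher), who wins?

B

Round 1 first-place votes: A 10, B 27, C 37, D 18. C and B advance.
Runoff: C is ranked above B on 37 ballots, B above C on 55.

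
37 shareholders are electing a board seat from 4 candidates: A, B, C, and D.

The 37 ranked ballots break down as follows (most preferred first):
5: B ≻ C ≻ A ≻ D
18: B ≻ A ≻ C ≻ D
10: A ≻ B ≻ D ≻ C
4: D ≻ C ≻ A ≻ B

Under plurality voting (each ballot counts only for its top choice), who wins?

First-place votes: A 10, B 23, C 0, D 4.

B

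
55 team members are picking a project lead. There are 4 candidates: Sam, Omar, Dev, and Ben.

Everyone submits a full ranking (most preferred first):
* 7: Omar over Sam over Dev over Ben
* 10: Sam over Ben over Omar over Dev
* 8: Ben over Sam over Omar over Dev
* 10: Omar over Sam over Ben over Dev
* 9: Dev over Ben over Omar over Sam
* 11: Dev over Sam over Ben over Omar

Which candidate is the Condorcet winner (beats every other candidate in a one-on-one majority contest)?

Sam

Sam vs Omar: 29–26
Sam vs Dev: 35–20
Sam vs Ben: 38–17
Sam beats every other candidate.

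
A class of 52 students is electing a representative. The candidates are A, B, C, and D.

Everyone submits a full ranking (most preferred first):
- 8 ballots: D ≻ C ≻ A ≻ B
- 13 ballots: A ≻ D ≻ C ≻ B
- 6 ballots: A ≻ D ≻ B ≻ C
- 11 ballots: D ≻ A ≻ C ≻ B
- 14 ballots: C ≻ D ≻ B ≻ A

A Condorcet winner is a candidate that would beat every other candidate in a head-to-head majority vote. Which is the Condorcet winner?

D

D vs A: 33–19
D vs B: 52–0
D vs C: 38–14
D beats every other candidate.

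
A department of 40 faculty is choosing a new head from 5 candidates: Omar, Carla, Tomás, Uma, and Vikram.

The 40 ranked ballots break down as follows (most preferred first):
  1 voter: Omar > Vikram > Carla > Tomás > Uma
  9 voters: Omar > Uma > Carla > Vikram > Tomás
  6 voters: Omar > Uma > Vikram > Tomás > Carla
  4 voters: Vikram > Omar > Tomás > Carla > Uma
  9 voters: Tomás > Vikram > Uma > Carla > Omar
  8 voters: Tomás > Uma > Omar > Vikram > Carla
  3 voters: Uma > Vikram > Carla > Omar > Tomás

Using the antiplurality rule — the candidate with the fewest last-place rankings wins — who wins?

Vikram

Last-place votes: Omar 9, Carla 14, Tomás 12, Uma 5, Vikram 0.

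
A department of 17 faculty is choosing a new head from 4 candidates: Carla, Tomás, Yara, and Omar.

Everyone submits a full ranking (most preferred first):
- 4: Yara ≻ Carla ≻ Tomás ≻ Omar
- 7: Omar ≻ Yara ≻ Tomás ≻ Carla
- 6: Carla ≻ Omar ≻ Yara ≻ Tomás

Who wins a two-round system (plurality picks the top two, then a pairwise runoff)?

Round 1 first-place votes: Carla 6, Tomás 0, Yara 4, Omar 7. Omar and Carla advance.
Runoff: Omar is ranked above Carla on 7 ballots, Carla above Omar on 10.

Carla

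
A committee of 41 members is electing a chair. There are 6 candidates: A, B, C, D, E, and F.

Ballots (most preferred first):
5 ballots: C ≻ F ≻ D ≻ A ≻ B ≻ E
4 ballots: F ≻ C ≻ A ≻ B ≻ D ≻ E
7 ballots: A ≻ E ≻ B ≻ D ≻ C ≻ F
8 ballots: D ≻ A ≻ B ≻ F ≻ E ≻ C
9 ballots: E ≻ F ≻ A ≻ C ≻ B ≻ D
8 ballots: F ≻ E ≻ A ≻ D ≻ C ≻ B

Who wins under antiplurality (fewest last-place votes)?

A

Last-place votes: A 0, B 8, C 8, D 9, E 9, F 7.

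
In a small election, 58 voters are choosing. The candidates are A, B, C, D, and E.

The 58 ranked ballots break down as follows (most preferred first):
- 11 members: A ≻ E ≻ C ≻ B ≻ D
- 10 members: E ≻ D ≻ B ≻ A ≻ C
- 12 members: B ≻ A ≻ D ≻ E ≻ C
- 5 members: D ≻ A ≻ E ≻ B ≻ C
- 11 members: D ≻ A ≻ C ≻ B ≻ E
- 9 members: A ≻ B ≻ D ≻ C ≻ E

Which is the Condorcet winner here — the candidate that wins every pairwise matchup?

A vs B: 36–22
A vs C: 58–0
A vs D: 32–26
A vs E: 48–10
A beats every other candidate.

A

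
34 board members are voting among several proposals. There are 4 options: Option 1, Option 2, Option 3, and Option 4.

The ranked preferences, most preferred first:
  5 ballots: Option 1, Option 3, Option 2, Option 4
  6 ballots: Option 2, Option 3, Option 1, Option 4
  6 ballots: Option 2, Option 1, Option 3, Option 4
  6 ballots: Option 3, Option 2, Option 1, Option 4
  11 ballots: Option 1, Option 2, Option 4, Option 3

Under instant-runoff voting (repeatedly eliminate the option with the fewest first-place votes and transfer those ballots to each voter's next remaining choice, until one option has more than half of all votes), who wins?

Option 2

Round 1: Option 1 16, Option 2 12, Option 3 6, Option 4 0. Option 4 eliminated.
Round 2: Option 1 16, Option 2 12, Option 3 6. Option 3 eliminated.
Round 3: Option 1 16, Option 2 18. Option 2 has a majority (≥18).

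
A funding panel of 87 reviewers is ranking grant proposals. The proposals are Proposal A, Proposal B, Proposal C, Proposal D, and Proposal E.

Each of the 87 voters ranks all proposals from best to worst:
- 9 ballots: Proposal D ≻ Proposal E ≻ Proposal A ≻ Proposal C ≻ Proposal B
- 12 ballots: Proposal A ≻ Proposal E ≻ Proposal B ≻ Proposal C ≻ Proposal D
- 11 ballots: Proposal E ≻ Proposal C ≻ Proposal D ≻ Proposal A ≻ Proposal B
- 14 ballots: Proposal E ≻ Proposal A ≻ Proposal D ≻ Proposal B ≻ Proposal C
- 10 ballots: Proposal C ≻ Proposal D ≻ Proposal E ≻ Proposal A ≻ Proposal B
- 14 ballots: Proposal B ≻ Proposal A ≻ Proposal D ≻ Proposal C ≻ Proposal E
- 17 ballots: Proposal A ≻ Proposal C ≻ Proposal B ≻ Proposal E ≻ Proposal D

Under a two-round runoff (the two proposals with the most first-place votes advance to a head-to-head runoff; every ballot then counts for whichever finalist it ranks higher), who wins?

Round 1 first-place votes: Proposal A 29, Proposal B 14, Proposal C 10, Proposal D 9, Proposal E 25. Proposal A and Proposal E advance.
Runoff: Proposal A is ranked above Proposal E on 43 ballots, Proposal E above Proposal A on 44.

Proposal E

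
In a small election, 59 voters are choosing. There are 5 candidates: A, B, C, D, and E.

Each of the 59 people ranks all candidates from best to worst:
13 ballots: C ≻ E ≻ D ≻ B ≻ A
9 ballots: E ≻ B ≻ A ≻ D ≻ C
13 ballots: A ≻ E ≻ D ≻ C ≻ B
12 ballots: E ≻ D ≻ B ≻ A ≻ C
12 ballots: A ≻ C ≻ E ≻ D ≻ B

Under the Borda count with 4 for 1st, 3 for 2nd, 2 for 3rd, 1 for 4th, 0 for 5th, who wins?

A: 13×0 + 9×2 + 13×4 + 12×1 + 12×4 = 130
B: 13×1 + 9×3 + 13×0 + 12×2 + 12×0 = 64
C: 13×4 + 9×0 + 13×1 + 12×0 + 12×3 = 101
D: 13×2 + 9×1 + 13×2 + 12×3 + 12×1 = 109
E: 13×3 + 9×4 + 13×3 + 12×4 + 12×2 = 186

E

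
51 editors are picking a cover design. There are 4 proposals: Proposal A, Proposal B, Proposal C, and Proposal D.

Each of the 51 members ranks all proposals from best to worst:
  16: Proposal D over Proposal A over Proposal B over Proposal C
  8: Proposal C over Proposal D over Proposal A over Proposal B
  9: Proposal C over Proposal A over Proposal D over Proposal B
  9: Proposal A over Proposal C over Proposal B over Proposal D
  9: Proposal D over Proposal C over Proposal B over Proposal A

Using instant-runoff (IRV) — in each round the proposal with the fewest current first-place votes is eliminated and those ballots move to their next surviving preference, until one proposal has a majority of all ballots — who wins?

Proposal C

Round 1: Proposal A 9, Proposal B 0, Proposal C 17, Proposal D 25. Proposal B eliminated.
Round 2: Proposal A 9, Proposal C 17, Proposal D 25. Proposal A eliminated.
Round 3: Proposal C 26, Proposal D 25. Proposal C has a majority (≥26).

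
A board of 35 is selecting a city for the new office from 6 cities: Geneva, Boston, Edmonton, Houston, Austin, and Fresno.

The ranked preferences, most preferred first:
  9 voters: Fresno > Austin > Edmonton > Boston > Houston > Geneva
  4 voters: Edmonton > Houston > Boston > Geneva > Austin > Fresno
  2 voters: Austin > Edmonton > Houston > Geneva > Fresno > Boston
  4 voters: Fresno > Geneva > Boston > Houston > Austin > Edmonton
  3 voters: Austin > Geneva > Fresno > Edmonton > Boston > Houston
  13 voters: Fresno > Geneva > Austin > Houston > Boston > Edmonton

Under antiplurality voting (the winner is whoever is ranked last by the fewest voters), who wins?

Austin

Last-place votes: Geneva 9, Boston 2, Edmonton 17, Houston 3, Austin 0, Fresno 4.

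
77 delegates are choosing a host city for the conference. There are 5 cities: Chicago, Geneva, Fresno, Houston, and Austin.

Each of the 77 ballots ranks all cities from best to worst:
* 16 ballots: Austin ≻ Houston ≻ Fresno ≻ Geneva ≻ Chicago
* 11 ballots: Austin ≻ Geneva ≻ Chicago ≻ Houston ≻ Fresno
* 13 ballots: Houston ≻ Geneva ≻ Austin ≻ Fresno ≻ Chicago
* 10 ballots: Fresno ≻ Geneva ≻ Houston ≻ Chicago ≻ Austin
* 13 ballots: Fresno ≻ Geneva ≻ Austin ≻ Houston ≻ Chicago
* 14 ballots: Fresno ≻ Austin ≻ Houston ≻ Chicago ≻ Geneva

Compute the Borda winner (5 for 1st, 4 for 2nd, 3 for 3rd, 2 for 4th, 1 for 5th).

Chicago: 16×1 + 11×3 + 13×1 + 10×2 + 13×1 + 14×2 = 123
Geneva: 16×2 + 11×4 + 13×4 + 10×4 + 13×4 + 14×1 = 234
Fresno: 16×3 + 11×1 + 13×2 + 10×5 + 13×5 + 14×5 = 270
Houston: 16×4 + 11×2 + 13×5 + 10×3 + 13×2 + 14×3 = 249
Austin: 16×5 + 11×5 + 13×3 + 10×1 + 13×3 + 14×4 = 279

Austin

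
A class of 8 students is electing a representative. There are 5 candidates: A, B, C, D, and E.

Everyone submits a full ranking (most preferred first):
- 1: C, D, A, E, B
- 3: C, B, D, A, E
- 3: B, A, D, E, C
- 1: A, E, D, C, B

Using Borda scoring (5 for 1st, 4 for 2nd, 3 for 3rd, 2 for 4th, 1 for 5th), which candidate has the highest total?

B

A: 1×3 + 3×2 + 3×4 + 1×5 = 26
B: 1×1 + 3×4 + 3×5 + 1×1 = 29
C: 1×5 + 3×5 + 3×1 + 1×2 = 25
D: 1×4 + 3×3 + 3×3 + 1×3 = 25
E: 1×2 + 3×1 + 3×2 + 1×4 = 15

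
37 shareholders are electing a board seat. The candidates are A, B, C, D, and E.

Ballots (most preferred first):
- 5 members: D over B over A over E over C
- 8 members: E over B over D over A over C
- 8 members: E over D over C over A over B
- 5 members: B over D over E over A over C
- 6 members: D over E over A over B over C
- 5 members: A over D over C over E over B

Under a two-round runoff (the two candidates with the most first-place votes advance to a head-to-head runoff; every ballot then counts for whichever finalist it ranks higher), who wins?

D

Round 1 first-place votes: A 5, B 5, C 0, D 11, E 16. E and D advance.
Runoff: E is ranked above D on 16 ballots, D above E on 21.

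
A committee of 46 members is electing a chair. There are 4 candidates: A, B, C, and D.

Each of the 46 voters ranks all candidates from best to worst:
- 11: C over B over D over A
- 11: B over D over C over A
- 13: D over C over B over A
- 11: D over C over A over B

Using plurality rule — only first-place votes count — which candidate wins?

D

First-place votes: A 0, B 11, C 11, D 24.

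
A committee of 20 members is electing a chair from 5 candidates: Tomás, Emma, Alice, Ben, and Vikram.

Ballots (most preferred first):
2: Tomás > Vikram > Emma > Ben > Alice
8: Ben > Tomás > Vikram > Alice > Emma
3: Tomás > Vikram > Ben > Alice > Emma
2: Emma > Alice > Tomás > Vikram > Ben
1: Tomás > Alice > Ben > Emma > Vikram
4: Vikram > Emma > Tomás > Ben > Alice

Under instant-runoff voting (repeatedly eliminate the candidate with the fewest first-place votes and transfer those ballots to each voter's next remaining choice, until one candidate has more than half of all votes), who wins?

Tomás

Round 1: Tomás 6, Emma 2, Alice 0, Ben 8, Vikram 4. Alice eliminated.
Round 2: Tomás 6, Emma 2, Ben 8, Vikram 4. Emma eliminated.
Round 3: Tomás 8, Ben 8, Vikram 4. Vikram eliminated.
Round 4: Tomás 12, Ben 8. Tomás has a majority (≥11).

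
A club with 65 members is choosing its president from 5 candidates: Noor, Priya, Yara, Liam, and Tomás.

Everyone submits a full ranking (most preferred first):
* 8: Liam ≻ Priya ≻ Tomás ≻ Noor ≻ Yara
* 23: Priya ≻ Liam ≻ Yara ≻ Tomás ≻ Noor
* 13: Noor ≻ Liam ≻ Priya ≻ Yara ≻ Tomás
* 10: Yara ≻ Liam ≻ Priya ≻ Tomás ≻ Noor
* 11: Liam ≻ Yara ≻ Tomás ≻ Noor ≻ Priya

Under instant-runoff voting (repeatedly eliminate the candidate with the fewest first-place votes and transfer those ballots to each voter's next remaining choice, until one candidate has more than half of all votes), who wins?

Liam

Round 1: Noor 13, Priya 23, Yara 10, Liam 19, Tomás 0. Tomás eliminated.
Round 2: Noor 13, Priya 23, Yara 10, Liam 19. Yara eliminated.
Round 3: Noor 13, Priya 23, Liam 29. Noor eliminated.
Round 4: Priya 23, Liam 42. Liam has a majority (≥33).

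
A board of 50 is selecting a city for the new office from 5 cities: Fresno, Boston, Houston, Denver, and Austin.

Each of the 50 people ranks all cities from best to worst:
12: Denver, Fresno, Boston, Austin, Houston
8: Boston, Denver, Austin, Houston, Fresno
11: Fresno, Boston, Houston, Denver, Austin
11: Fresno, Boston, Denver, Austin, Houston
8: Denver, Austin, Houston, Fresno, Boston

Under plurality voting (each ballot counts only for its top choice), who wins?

First-place votes: Fresno 22, Boston 8, Houston 0, Denver 20, Austin 0.

Fresno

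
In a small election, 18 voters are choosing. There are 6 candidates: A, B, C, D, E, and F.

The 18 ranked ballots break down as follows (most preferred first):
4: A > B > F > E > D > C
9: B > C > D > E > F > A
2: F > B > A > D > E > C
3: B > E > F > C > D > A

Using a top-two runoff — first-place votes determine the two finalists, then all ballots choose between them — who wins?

Round 1 first-place votes: A 4, B 12, C 0, D 0, E 0, F 2. B and A advance.
Runoff: B is ranked above A on 14 ballots, A above B on 4.

B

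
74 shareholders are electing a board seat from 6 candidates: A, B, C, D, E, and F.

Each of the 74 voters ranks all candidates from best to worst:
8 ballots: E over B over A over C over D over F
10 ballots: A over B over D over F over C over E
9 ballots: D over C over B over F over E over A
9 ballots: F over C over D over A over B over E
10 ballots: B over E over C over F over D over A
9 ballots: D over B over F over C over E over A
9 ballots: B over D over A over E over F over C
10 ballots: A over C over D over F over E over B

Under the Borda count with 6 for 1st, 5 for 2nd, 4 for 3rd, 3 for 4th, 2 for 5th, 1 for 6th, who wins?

A: 8×4 + 10×6 + 9×1 + 9×3 + 10×1 + 9×1 + 9×4 + 10×6 = 243
B: 8×5 + 10×5 + 9×4 + 9×2 + 10×6 + 9×5 + 9×6 + 10×1 = 313
C: 8×3 + 10×2 + 9×5 + 9×5 + 10×4 + 9×3 + 9×1 + 10×5 = 260
D: 8×2 + 10×4 + 9×6 + 9×4 + 10×2 + 9×6 + 9×5 + 10×4 = 305
E: 8×6 + 10×1 + 9×2 + 9×1 + 10×5 + 9×2 + 9×3 + 10×2 = 200
F: 8×1 + 10×3 + 9×3 + 9×6 + 10×3 + 9×4 + 9×2 + 10×3 = 233

B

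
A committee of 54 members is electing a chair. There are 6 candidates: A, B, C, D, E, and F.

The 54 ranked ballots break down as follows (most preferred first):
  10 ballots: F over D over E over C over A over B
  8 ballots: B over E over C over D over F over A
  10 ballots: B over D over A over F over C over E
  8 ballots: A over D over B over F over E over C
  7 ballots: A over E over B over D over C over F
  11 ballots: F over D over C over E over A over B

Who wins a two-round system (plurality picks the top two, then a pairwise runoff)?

Round 1 first-place votes: A 15, B 18, C 0, D 0, E 0, F 21. F and B advance.
Runoff: F is ranked above B on 21 ballots, B above F on 33.

B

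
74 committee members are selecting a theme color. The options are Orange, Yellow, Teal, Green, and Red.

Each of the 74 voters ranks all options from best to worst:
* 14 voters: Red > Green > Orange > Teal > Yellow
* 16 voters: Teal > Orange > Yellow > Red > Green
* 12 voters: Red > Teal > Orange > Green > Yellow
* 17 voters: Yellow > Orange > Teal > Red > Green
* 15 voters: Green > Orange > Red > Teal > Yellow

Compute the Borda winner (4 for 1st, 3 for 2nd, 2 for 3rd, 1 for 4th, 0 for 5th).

Orange

Orange: 14×2 + 16×3 + 12×2 + 17×3 + 15×3 = 196
Yellow: 14×0 + 16×2 + 12×0 + 17×4 + 15×0 = 100
Teal: 14×1 + 16×4 + 12×3 + 17×2 + 15×1 = 163
Green: 14×3 + 16×0 + 12×1 + 17×0 + 15×4 = 114
Red: 14×4 + 16×1 + 12×4 + 17×1 + 15×2 = 167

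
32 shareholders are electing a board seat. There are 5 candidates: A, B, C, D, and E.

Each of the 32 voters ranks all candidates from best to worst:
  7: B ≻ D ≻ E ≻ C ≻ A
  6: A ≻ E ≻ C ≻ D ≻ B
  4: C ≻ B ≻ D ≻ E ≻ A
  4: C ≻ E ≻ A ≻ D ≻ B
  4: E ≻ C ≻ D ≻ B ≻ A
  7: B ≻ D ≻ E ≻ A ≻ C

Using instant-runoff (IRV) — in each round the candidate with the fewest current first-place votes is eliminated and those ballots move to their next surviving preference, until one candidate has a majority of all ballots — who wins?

Round 1: A 6, B 14, C 8, D 0, E 4. D eliminated.
Round 2: A 6, B 14, C 8, E 4. E eliminated.
Round 3: A 6, B 14, C 12. A eliminated.
Round 4: B 14, C 18. C has a majority (≥17).

C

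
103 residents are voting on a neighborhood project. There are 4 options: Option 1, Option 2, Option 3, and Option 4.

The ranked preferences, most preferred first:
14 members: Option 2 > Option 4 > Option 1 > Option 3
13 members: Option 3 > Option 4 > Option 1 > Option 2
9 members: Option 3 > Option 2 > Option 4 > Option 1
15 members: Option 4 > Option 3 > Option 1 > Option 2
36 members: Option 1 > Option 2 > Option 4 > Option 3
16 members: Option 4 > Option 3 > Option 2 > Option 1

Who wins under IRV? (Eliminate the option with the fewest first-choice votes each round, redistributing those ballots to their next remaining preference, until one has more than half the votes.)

Option 4

Round 1: Option 1 36, Option 2 14, Option 3 22, Option 4 31. Option 2 eliminated.
Round 2: Option 1 36, Option 3 22, Option 4 45. Option 3 eliminated.
Round 3: Option 1 36, Option 4 67. Option 4 has a majority (≥52).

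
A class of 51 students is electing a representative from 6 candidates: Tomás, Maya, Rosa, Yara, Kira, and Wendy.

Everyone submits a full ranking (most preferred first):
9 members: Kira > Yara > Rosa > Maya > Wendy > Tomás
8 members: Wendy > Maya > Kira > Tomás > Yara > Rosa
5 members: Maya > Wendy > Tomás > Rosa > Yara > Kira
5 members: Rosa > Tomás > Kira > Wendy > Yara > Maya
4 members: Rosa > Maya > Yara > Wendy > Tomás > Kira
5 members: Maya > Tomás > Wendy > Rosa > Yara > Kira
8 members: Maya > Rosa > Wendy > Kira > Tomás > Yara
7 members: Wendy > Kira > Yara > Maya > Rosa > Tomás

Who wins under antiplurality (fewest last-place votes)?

Wendy

Last-place votes: Tomás 16, Maya 5, Rosa 8, Yara 8, Kira 14, Wendy 0.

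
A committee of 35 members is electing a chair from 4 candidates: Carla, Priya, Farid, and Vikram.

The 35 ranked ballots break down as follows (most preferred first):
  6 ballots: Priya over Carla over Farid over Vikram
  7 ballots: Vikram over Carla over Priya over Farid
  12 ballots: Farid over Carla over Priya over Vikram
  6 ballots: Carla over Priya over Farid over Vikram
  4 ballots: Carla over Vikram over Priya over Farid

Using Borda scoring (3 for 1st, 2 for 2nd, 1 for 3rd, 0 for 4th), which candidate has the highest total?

Carla: 6×2 + 7×2 + 12×2 + 6×3 + 4×3 = 80
Priya: 6×3 + 7×1 + 12×1 + 6×2 + 4×1 = 53
Farid: 6×1 + 7×0 + 12×3 + 6×1 + 4×0 = 48
Vikram: 6×0 + 7×3 + 12×0 + 6×0 + 4×2 = 29

Carla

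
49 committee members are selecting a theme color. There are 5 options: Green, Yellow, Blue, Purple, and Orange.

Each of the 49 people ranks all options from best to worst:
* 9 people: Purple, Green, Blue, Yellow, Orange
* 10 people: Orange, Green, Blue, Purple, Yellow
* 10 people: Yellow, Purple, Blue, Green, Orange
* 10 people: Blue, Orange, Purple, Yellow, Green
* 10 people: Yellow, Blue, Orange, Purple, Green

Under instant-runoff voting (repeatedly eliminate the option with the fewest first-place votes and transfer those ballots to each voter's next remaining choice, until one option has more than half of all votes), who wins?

Round 1: Green 0, Yellow 20, Blue 10, Purple 9, Orange 10. Green eliminated.
Round 2: Yellow 20, Blue 10, Purple 9, Orange 10. Purple eliminated.
Round 3: Yellow 20, Blue 19, Orange 10. Orange eliminated.
Round 4: Yellow 20, Blue 29. Blue has a majority (≥25).

Blue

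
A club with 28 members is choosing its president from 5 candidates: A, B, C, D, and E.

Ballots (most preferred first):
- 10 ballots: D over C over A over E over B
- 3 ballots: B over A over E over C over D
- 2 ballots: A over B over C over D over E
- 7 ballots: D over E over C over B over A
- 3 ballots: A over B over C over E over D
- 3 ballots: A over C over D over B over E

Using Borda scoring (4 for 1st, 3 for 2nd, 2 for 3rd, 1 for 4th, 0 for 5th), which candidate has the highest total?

A: 10×2 + 3×3 + 2×4 + 7×0 + 3×4 + 3×4 = 61
B: 10×0 + 3×4 + 2×3 + 7×1 + 3×3 + 3×1 = 37
C: 10×3 + 3×1 + 2×2 + 7×2 + 3×2 + 3×3 = 66
D: 10×4 + 3×0 + 2×1 + 7×4 + 3×0 + 3×2 = 76
E: 10×1 + 3×2 + 2×0 + 7×3 + 3×1 + 3×0 = 40

D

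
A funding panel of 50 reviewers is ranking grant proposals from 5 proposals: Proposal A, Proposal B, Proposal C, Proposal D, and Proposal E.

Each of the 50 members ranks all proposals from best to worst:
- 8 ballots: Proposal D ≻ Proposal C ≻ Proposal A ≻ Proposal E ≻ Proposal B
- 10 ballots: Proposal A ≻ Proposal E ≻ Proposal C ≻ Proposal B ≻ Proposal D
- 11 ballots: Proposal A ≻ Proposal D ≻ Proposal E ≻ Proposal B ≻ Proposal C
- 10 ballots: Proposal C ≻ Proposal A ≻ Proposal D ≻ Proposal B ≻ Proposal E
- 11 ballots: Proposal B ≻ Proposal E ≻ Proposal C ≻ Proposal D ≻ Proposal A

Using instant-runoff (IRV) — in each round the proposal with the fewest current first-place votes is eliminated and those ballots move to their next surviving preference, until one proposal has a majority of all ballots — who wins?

Round 1: Proposal A 21, Proposal B 11, Proposal C 10, Proposal D 8, Proposal E 0. Proposal E eliminated.
Round 2: Proposal A 21, Proposal B 11, Proposal C 10, Proposal D 8. Proposal D eliminated.
Round 3: Proposal A 21, Proposal B 11, Proposal C 18. Proposal B eliminated.
Round 4: Proposal A 21, Proposal C 29. Proposal C has a majority (≥26).

Proposal C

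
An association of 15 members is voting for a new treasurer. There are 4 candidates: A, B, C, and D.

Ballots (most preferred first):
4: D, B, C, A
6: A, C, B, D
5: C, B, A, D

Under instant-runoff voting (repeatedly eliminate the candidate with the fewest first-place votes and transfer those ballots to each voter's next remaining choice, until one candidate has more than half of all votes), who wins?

Round 1: A 6, B 0, C 5, D 4. B eliminated.
Round 2: A 6, C 5, D 4. D eliminated.
Round 3: A 6, C 9. C has a majority (≥8).

C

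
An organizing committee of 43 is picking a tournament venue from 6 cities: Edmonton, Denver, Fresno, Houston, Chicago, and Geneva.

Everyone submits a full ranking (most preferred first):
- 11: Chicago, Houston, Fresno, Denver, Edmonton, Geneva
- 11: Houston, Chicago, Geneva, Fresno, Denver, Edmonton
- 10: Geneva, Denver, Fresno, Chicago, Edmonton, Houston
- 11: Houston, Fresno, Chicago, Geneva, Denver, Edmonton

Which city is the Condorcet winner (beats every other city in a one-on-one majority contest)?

Houston vs Edmonton: 33–10
Houston vs Denver: 33–10
Houston vs Fresno: 33–10
Houston vs Chicago: 22–21
Houston vs Geneva: 33–10
Houston beats every other city.

Houston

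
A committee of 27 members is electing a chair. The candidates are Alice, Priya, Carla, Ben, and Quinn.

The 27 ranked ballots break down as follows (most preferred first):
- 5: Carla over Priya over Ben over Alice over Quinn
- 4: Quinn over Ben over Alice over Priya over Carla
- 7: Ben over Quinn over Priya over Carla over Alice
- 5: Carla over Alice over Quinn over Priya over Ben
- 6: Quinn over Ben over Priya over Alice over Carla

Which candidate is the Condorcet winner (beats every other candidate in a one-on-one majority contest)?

Quinn

Quinn vs Alice: 17–10
Quinn vs Priya: 22–5
Quinn vs Carla: 17–10
Quinn vs Ben: 15–12
Quinn beats every other candidate.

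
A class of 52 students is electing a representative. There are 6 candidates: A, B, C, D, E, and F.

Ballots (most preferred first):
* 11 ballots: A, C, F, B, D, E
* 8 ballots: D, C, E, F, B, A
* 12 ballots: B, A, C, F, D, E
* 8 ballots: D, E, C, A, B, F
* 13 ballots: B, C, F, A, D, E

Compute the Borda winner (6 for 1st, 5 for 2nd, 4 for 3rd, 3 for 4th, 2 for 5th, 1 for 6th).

C

A: 11×6 + 8×1 + 12×5 + 8×3 + 13×3 = 197
B: 11×3 + 8×2 + 12×6 + 8×2 + 13×6 = 215
C: 11×5 + 8×5 + 12×4 + 8×4 + 13×5 = 240
D: 11×2 + 8×6 + 12×2 + 8×6 + 13×2 = 168
E: 11×1 + 8×4 + 12×1 + 8×5 + 13×1 = 108
F: 11×4 + 8×3 + 12×3 + 8×1 + 13×4 = 164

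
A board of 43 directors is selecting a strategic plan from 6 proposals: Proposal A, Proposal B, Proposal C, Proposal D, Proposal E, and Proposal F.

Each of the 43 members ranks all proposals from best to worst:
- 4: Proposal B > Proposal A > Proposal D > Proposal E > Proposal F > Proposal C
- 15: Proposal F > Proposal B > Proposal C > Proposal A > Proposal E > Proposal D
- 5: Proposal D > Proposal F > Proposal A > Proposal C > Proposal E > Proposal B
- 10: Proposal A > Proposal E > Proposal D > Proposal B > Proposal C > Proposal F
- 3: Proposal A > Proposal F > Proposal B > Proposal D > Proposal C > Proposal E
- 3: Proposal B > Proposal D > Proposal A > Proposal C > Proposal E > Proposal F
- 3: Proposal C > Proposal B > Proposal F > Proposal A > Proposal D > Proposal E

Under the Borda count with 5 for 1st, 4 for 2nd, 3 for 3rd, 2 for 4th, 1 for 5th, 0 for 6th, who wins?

Proposal A: 4×4 + 15×2 + 5×3 + 10×5 + 3×5 + 3×3 + 3×2 = 141
Proposal B: 4×5 + 15×4 + 5×0 + 10×2 + 3×3 + 3×5 + 3×4 = 136
Proposal C: 4×0 + 15×3 + 5×2 + 10×1 + 3×1 + 3×2 + 3×5 = 89
Proposal D: 4×3 + 15×0 + 5×5 + 10×3 + 3×2 + 3×4 + 3×1 = 88
Proposal E: 4×2 + 15×1 + 5×1 + 10×4 + 3×0 + 3×1 + 3×0 = 71
Proposal F: 4×1 + 15×5 + 5×4 + 10×0 + 3×4 + 3×0 + 3×3 = 120

Proposal A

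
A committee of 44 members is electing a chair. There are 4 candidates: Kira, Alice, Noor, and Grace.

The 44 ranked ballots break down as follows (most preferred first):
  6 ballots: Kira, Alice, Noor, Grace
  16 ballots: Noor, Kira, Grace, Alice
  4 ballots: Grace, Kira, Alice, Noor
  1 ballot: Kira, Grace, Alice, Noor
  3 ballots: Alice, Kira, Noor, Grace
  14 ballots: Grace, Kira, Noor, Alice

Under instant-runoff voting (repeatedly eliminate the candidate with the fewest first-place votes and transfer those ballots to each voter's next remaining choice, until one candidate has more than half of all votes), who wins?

Round 1: Kira 7, Alice 3, Noor 16, Grace 18. Alice eliminated.
Round 2: Kira 10, Noor 16, Grace 18. Kira eliminated.
Round 3: Noor 25, Grace 19. Noor has a majority (≥23).

Noor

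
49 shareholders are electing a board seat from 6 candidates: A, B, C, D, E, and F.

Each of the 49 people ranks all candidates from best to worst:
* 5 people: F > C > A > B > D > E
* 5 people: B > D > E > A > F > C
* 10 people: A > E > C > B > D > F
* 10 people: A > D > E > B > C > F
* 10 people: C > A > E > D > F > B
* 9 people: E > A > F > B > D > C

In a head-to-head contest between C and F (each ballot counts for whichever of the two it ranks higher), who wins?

C is ranked above F on 30 ballots; F above C on 19.

C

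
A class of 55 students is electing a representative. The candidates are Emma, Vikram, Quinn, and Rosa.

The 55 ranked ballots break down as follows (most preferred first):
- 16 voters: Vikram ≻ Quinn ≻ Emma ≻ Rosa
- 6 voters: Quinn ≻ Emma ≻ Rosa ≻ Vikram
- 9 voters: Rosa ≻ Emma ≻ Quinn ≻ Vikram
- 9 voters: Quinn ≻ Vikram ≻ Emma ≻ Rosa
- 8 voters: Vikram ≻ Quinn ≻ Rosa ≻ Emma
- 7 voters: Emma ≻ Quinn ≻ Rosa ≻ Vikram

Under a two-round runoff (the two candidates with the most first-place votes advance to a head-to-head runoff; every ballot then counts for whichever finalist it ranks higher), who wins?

Quinn

Round 1 first-place votes: Emma 7, Vikram 24, Quinn 15, Rosa 9. Vikram and Quinn advance.
Runoff: Vikram is ranked above Quinn on 24 ballots, Quinn above Vikram on 31.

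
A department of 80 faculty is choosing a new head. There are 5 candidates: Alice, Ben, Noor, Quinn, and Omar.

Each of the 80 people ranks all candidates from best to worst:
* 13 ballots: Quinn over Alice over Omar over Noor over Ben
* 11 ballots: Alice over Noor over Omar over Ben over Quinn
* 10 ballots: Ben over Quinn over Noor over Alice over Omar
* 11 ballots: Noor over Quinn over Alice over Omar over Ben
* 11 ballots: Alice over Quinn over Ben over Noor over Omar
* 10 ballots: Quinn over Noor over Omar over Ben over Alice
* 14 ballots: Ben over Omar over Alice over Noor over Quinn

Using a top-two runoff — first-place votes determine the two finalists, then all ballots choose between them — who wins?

Round 1 first-place votes: Alice 22, Ben 24, Noor 11, Quinn 23, Omar 0. Ben and Quinn advance.
Runoff: Ben is ranked above Quinn on 35 ballots, Quinn above Ben on 45.

Quinn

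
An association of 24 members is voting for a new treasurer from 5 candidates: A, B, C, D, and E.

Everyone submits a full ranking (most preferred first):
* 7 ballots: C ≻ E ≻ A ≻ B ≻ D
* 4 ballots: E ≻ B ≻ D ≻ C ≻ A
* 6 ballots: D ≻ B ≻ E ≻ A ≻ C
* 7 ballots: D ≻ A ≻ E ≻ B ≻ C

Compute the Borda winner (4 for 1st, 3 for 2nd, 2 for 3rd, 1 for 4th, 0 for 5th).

A: 7×2 + 4×0 + 6×1 + 7×3 = 41
B: 7×1 + 4×3 + 6×3 + 7×1 = 44
C: 7×4 + 4×1 + 6×0 + 7×0 = 32
D: 7×0 + 4×2 + 6×4 + 7×4 = 60
E: 7×3 + 4×4 + 6×2 + 7×2 = 63

E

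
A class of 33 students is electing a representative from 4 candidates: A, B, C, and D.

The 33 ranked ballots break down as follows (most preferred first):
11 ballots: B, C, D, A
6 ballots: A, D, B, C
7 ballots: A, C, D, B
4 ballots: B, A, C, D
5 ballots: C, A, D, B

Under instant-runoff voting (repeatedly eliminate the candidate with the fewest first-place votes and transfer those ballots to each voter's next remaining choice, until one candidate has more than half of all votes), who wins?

Round 1: A 13, B 15, C 5, D 0. D eliminated.
Round 2: A 13, B 15, C 5. C eliminated.
Round 3: A 18, B 15. A has a majority (≥17).

A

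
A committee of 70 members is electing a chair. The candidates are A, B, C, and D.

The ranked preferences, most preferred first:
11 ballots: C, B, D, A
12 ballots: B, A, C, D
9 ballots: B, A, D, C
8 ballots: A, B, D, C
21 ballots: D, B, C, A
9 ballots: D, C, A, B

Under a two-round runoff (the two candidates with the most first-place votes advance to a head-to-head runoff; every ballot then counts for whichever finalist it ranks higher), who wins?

Round 1 first-place votes: A 8, B 21, C 11, D 30. D and B advance.
Runoff: D is ranked above B on 30 ballots, B above D on 40.

B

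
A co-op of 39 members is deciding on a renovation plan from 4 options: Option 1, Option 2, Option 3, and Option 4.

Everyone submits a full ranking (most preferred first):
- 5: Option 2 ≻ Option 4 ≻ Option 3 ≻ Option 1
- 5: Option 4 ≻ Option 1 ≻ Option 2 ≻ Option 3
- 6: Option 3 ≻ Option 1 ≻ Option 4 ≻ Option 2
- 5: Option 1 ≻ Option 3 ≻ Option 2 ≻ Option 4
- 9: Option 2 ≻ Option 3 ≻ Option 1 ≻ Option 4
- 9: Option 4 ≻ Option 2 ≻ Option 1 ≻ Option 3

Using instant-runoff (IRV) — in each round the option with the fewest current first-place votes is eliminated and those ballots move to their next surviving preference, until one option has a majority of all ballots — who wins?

Option 4

Round 1: Option 1 5, Option 2 14, Option 3 6, Option 4 14. Option 1 eliminated.
Round 2: Option 2 14, Option 3 11, Option 4 14. Option 3 eliminated.
Round 3: Option 2 19, Option 4 20. Option 4 has a majority (≥20).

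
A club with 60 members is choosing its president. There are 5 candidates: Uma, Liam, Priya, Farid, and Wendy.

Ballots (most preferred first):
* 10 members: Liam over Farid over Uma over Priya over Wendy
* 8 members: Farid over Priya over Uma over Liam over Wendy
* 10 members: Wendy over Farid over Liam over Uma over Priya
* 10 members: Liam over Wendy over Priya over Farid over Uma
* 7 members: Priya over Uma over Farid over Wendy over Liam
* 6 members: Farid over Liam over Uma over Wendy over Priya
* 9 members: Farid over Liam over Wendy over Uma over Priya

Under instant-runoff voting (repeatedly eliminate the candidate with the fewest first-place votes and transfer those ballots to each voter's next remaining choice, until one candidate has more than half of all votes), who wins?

Round 1: Uma 0, Liam 20, Priya 7, Farid 23, Wendy 10. Uma eliminated.
Round 2: Liam 20, Priya 7, Farid 23, Wendy 10. Priya eliminated.
Round 3: Liam 20, Farid 30, Wendy 10. Wendy eliminated.
Round 4: Liam 20, Farid 40. Farid has a majority (≥31).

Farid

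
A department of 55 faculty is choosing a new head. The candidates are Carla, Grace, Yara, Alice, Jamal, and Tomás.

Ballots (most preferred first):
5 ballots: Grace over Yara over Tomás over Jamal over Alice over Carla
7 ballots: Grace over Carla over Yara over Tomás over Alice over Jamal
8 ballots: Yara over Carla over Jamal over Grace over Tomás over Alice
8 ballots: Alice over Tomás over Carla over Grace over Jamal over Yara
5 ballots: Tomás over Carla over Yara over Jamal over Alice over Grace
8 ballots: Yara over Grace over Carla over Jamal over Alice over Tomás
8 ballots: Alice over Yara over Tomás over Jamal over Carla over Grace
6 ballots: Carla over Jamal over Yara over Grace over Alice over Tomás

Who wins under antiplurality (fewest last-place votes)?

Last-place votes: Carla 5, Grace 13, Yara 8, Alice 8, Jamal 7, Tomás 14.

Carla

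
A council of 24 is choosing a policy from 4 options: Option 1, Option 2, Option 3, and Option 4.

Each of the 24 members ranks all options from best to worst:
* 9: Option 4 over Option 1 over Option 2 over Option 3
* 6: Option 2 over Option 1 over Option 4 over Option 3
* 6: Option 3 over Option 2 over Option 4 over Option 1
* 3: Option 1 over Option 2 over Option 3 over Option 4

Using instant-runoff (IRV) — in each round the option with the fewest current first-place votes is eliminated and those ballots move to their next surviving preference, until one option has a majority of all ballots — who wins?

Round 1: Option 1 3, Option 2 6, Option 3 6, Option 4 9. Option 1 eliminated.
Round 2: Option 2 9, Option 3 6, Option 4 9. Option 3 eliminated.
Round 3: Option 2 15, Option 4 9. Option 2 has a majority (≥13).

Option 2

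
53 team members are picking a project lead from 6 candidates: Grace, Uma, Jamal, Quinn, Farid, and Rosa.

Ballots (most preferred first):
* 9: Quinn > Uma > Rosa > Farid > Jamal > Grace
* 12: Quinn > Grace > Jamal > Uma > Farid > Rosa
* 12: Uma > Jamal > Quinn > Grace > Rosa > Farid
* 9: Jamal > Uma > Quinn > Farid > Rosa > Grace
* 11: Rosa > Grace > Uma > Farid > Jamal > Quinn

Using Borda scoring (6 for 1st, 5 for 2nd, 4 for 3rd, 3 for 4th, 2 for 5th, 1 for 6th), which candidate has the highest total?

Grace: 9×1 + 12×5 + 12×3 + 9×1 + 11×5 = 169
Uma: 9×5 + 12×3 + 12×6 + 9×5 + 11×4 = 242
Jamal: 9×2 + 12×4 + 12×5 + 9×6 + 11×2 = 202
Quinn: 9×6 + 12×6 + 12×4 + 9×4 + 11×1 = 221
Farid: 9×3 + 12×2 + 12×1 + 9×3 + 11×3 = 123
Rosa: 9×4 + 12×1 + 12×2 + 9×2 + 11×6 = 156

Uma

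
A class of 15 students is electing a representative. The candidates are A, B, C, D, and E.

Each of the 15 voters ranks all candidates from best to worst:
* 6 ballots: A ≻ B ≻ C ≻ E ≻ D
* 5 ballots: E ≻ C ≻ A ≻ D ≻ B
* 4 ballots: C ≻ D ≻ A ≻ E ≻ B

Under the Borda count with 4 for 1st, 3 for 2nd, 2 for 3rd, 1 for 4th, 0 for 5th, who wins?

C

A: 6×4 + 5×2 + 4×2 = 42
B: 6×3 + 5×0 + 4×0 = 18
C: 6×2 + 5×3 + 4×4 = 43
D: 6×0 + 5×1 + 4×3 = 17
E: 6×1 + 5×4 + 4×1 = 30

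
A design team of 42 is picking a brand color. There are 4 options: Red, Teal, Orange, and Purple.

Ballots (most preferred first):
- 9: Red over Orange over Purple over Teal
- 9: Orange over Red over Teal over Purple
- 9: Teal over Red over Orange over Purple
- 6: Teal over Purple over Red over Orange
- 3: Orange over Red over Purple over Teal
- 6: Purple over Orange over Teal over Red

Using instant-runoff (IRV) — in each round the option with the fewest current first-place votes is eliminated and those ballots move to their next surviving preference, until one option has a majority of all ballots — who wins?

Orange

Round 1: Red 9, Teal 15, Orange 12, Purple 6. Purple eliminated.
Round 2: Red 9, Teal 15, Orange 18. Red eliminated.
Round 3: Teal 15, Orange 27. Orange has a majority (≥22).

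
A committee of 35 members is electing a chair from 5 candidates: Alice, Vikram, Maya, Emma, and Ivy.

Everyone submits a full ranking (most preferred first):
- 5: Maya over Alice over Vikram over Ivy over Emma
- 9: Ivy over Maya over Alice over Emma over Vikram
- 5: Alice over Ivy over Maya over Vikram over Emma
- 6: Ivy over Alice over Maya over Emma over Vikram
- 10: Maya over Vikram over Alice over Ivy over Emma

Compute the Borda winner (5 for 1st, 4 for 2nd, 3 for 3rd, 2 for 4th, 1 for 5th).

Maya

Alice: 5×4 + 9×3 + 5×5 + 6×4 + 10×3 = 126
Vikram: 5×3 + 9×1 + 5×2 + 6×1 + 10×4 = 80
Maya: 5×5 + 9×4 + 5×3 + 6×3 + 10×5 = 144
Emma: 5×1 + 9×2 + 5×1 + 6×2 + 10×1 = 50
Ivy: 5×2 + 9×5 + 5×4 + 6×5 + 10×2 = 125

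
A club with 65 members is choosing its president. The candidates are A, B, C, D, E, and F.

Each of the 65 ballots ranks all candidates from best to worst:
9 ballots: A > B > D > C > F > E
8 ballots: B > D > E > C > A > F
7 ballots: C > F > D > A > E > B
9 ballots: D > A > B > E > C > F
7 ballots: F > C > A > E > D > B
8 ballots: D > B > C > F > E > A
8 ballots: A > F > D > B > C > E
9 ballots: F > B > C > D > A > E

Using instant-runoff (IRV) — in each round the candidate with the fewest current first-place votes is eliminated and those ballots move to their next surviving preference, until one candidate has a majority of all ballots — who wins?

D

Round 1: A 17, B 8, C 7, D 17, E 0, F 16. E eliminated.
Round 2: A 17, B 8, C 7, D 17, F 16. C eliminated.
Round 3: A 17, B 8, D 17, F 23. B eliminated.
Round 4: A 17, D 25, F 23. A eliminated.
Round 5: D 34, F 31. D has a majority (≥33).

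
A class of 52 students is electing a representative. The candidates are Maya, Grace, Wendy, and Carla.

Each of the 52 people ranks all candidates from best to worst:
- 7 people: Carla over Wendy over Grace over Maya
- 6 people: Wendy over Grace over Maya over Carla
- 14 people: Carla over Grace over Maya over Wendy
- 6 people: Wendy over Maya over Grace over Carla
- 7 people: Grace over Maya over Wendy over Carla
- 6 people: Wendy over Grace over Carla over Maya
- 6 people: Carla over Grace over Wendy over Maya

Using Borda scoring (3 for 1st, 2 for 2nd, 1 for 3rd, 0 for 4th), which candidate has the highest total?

Maya: 7×0 + 6×1 + 14×1 + 6×2 + 7×2 + 6×0 + 6×0 = 46
Grace: 7×1 + 6×2 + 14×2 + 6×1 + 7×3 + 6×2 + 6×2 = 98
Wendy: 7×2 + 6×3 + 14×0 + 6×3 + 7×1 + 6×3 + 6×1 = 81
Carla: 7×3 + 6×0 + 14×3 + 6×0 + 7×0 + 6×1 + 6×3 = 87

Grace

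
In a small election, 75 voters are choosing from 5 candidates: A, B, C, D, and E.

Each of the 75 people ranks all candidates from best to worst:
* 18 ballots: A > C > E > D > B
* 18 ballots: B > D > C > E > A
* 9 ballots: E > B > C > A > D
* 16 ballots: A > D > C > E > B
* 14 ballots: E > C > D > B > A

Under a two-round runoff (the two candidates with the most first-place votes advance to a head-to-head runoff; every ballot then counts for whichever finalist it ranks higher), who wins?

E

Round 1 first-place votes: A 34, B 18, C 0, D 0, E 23. A and E advance.
Runoff: A is ranked above E on 34 ballots, E above A on 41.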